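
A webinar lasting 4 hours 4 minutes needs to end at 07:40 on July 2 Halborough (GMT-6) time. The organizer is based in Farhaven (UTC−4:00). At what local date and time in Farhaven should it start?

05:36 on July 2

Target end time in UTC: 07:40 + 6:00 = 13:40 on Jul 2.
Subtract 4 hours 4 minutes → start 09:36 UTC on Jul 2.
Farhaven is UTC−4:00: 09:36 − 4:00 = 05:36 on Jul 2.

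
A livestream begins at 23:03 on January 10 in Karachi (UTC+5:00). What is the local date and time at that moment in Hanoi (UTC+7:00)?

01:03 on January 11

In UTC: 23:03 − 5:00 = 18:03 on Jan 10.
Hanoi is UTC+7:00: 18:03 + 7:00 = 01:03 on Jan 11.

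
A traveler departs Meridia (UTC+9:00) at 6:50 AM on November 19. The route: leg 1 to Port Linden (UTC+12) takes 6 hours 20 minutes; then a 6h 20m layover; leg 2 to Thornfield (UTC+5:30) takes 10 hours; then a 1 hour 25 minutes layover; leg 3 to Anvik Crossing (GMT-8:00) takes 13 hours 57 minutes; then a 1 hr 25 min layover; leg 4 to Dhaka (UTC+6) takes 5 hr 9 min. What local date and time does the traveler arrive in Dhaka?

Convert departure to UTC: 6:50 AM − 9:00 = 9:50 PM UTC on Nov 18.
Add 6 hours and 20 minutes leg 1 → 4:10 AM UTC (Nov 19).
Add 6 hours 20 minutes layover in Port Linden → 10:30 AM UTC.
Add 10 hours leg 2 → 8:30 PM UTC.
Add 1 hour and 25 minutes layover in Thornfield → 9:55 PM UTC.
Add 13 hours and 57 minutes leg 3 → 11:52 AM UTC (Nov 20).
Add 1 hour 25 minutes layover in Anvik Crossing → 1:17 PM UTC.
Add 5 hours and 9 minutes leg 4 → 6:26 PM UTC.
Dhaka is UTC+6:00, so local arrival = 6:26 PM + 6:00 = 12:26 AM on Nov 21.

12:26 AM on November 21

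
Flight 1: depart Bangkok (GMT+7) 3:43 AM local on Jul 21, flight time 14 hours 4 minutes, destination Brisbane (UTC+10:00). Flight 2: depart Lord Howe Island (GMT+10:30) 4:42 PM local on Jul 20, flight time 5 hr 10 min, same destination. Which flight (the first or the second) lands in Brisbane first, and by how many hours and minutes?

Flight 1 in UTC: 3:43 AM − 7:00 = 8:43 PM on Jul 20.
+14 hours and 4 minutes → arrive 10:47 AM UTC on Jul 21.
Flight 2 in UTC: 4:42 PM − 10:30 = 6:12 AM on Jul 20.
+5 hours and 10 minutes → arrive 11:22 AM UTC on Jul 20.
Flight 2 lands earlier by 23 hours 25 minutes.

the second, by 23 hours 25 minutes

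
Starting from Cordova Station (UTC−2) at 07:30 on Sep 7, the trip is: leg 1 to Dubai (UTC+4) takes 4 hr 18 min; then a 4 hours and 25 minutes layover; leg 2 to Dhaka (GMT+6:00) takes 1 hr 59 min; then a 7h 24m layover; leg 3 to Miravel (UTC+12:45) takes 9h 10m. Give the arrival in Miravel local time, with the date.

Convert departure to UTC: 07:30 + 2:00 = 09:30 UTC on Sep 7.
Add 4 hours 18 minutes leg 1 → 13:48 UTC.
Add 4 hours 25 minutes layover in Dubai → 18:13 UTC.
Add 1 hour and 59 minutes leg 2 → 20:12 UTC.
Add 7 hours and 24 minutes layover in Dhaka → 03:36 UTC (Sep 8).
Add 9 hours and 10 minutes leg 3 → 12:46 UTC.
Miravel is UTC+12:45, so local arrival = 12:46 + 12:45 = 01:31 on Sep 9.

01:31 on Sep 9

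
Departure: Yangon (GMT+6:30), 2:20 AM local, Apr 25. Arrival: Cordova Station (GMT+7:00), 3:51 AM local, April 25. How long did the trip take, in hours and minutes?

Departure in UTC: 2:20 AM − 6:30 = 7:50 PM on Apr 24.
Arrival in UTC: 3:51 AM − 7:00 = 8:51 PM on Apr 24.
Elapsed = 8:51 PM − 7:50 PM = 1 hour 1 minute.

1 hour 1 minute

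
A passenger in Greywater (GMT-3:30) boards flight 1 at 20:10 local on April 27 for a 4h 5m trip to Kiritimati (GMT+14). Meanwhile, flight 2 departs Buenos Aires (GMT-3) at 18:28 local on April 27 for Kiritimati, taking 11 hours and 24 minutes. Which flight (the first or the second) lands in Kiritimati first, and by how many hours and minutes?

Flight 1 in UTC: 20:10 + 3:30 = 23:40 on Apr 27.
+4 hours and 5 minutes → arrive 03:45 UTC on Apr 28.
Flight 2 in UTC: 18:28 + 3:00 = 21:28 on Apr 27.
+11 hours and 24 minutes → arrive 08:52 UTC on Apr 28.
Flight 1 lands earlier by 5 hours 7 minutes.

the first, by 5 hours 7 minutes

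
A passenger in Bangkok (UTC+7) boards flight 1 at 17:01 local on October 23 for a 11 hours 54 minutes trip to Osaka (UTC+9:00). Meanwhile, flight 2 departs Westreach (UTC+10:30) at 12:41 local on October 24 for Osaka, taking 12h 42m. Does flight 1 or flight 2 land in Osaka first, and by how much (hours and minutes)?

the first, by 16 hours 58 minutes

Flight 1 in UTC: 17:01 − 7:00 = 10:01 on Oct 23.
+11 hours 54 minutes → arrive 21:55 UTC on Oct 23.
Flight 2 in UTC: 12:41 − 10:30 = 02:11 on Oct 24.
+12 hours 42 minutes → arrive 14:53 UTC on Oct 24.
Flight 1 lands earlier by 16 hours 58 minutes.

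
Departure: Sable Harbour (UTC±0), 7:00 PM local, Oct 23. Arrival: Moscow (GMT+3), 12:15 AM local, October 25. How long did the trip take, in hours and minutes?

Departure is already UTC: 7:00 PM on Oct 23.
Arrival in UTC: 12:15 AM − 3:00 = 9:15 PM on Oct 24.
Elapsed = 9:15 PM − 7:00 PM (+1 day) = 26 hours 15 minutes.

26 hours 15 minutes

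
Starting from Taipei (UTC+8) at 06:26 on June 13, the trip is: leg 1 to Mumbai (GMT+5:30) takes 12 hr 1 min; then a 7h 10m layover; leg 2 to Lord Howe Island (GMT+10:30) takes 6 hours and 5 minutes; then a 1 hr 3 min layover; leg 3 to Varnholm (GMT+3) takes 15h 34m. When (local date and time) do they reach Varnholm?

19:19 on June 14

Convert departure to UTC: 06:26 − 8:00 = 22:26 UTC on Jun 12.
Add 12 hours and 1 minute leg 1 → 10:27 UTC (Jun 13).
Add 7 hours and 10 minutes layover in Mumbai → 17:37 UTC.
Add 6 hours and 5 minutes leg 2 → 23:42 UTC.
Add 1 hour and 3 minutes layover in Lord Howe Island → 00:45 UTC (Jun 14).
Add 15 hours 34 minutes leg 3 → 16:19 UTC.
Varnholm is UTC+3:00, so local arrival = 16:19 + 3:00 = 19:19 on Jun 14.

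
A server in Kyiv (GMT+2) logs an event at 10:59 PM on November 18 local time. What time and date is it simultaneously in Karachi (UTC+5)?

In UTC: 10:59 PM − 2:00 = 8:59 PM on Nov 18.
Karachi is UTC+5:00: 8:59 PM + 5:00 = 1:59 AM on Nov 19.

1:59 AM on November 19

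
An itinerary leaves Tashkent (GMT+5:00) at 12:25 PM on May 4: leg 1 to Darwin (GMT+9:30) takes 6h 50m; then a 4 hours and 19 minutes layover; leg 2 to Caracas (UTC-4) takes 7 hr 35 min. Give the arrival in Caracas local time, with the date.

10:09 PM on May 4

Convert departure to UTC: 12:25 PM − 5:00 = 7:25 AM UTC on May 4.
Add 6 hours and 50 minutes leg 1 → 2:15 PM UTC.
Add 4 hours 19 minutes layover in Darwin → 6:34 PM UTC.
Add 7 hours and 35 minutes leg 2 → 2:09 AM UTC (May 5).
Caracas is UTC−4:00, so local arrival = 2:09 AM − 4:00 = 10:09 PM on May 4.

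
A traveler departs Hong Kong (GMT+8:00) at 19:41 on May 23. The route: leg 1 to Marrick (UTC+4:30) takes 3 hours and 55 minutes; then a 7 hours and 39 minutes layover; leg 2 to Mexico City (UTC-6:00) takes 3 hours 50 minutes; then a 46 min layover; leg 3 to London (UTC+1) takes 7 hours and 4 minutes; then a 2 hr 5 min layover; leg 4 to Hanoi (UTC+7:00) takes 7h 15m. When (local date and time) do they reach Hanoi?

Convert departure to UTC: 19:41 − 8:00 = 11:41 UTC on May 23.
Add 3 hours and 55 minutes leg 1 → 15:36 UTC.
Add 7 hours and 39 minutes layover in Marrick → 23:15 UTC.
Add 3 hours and 50 minutes leg 2 → 03:05 UTC (May 24).
Add 46 minutes layover in Mexico City → 03:51 UTC.
Add 7 hours and 4 minutes leg 3 → 10:55 UTC.
Add 2 hours 5 minutes layover in London → 13:00 UTC.
Add 7 hours 15 minutes leg 4 → 20:15 UTC.
Hanoi is UTC+7:00, so local arrival = 20:15 + 7:00 = 03:15 on May 25.

03:15 on May 25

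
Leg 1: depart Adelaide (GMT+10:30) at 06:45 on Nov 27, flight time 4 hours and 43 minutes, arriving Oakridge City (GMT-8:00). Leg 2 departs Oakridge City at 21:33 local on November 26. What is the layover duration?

4 hours 35 minutes

Convert departure to UTC: 06:45 − 10:30 = 20:15 UTC on Nov 26.
Add 4 hours and 43 minutes flight time → 00:58 UTC (Nov 27).
Oakridge City is UTC−8:00, so local arrival = 00:58 − 8:00 = 16:58 on Nov 26.
Layover = 21:33 − 16:58 = 4 hours 35 minutes.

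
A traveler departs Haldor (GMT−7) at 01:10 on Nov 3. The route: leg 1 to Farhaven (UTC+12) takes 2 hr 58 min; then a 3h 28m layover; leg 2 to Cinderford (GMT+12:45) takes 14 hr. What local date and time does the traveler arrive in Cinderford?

Convert departure to UTC: 01:10 + 7:00 = 08:10 UTC on Nov 3.
Add 2 hours 58 minutes leg 1 → 11:08 UTC.
Add 3 hours and 28 minutes layover in Farhaven → 14:36 UTC.
Add 14 hours leg 2 → 04:36 UTC (Nov 4).
Cinderford is UTC+12:45, so local arrival = 04:36 + 12:45 = 17:21 on Nov 4.

17:21 on Nov 4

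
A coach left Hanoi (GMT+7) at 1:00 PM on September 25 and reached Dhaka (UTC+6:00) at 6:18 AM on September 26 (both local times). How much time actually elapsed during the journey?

Departure in UTC: 1:00 PM − 7:00 = 6:00 AM on Sep 25.
Arrival in UTC: 6:18 AM − 6:00 = 12:18 AM on Sep 26.
Elapsed = 12:18 AM − 6:00 AM (+1 day) = 18 hours 18 minutes.

18 hours 18 minutes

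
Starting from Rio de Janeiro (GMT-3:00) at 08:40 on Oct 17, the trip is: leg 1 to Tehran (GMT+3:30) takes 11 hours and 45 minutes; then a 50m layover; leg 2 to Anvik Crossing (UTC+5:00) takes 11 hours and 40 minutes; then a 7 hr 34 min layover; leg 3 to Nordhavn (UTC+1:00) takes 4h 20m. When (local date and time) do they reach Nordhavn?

Convert departure to UTC: 08:40 + 3:00 = 11:40 UTC on Oct 17.
Add 11 hours 45 minutes leg 1 → 23:25 UTC.
Add 50 minutes layover in Tehran → 00:15 UTC (Oct 18).
Add 11 hours and 40 minutes leg 2 → 11:55 UTC.
Add 7 hours 34 minutes layover in Anvik Crossing → 19:29 UTC.
Add 4 hours and 20 minutes leg 3 → 23:49 UTC.
Nordhavn is UTC+1:00, so local arrival = 23:49 + 1:00 = 00:49 on Oct 19.

00:49 on Oct 19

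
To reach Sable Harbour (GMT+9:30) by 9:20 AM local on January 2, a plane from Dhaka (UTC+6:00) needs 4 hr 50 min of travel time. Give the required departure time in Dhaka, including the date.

Target arrival in UTC: 9:20 AM − 9:30 = 11:50 PM on Jan 1.
Subtract 4 hours 50 minutes → departure 7:00 PM UTC on Jan 1.
Dhaka is UTC+6:00: 7:00 PM + 6:00 = 1:00 AM on Jan 2.

1:00 AM on January 2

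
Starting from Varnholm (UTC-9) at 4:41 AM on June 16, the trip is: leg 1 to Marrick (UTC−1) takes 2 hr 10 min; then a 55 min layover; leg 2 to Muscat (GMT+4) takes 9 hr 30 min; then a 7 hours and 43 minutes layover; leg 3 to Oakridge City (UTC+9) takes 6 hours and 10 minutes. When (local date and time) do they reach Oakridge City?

1:09 AM on June 18

Convert departure to UTC: 4:41 AM + 9:00 = 1:41 PM UTC on Jun 16.
Add 2 hours 10 minutes leg 1 → 3:51 PM UTC.
Add 55 minutes layover in Marrick → 4:46 PM UTC.
Add 9 hours 30 minutes leg 2 → 2:16 AM UTC (Jun 17).
Add 7 hours 43 minutes layover in Muscat → 9:59 AM UTC.
Add 6 hours 10 minutes leg 3 → 4:09 PM UTC.
Oakridge City is UTC+9:00, so local arrival = 4:09 PM + 9:00 = 1:09 AM on Jun 18.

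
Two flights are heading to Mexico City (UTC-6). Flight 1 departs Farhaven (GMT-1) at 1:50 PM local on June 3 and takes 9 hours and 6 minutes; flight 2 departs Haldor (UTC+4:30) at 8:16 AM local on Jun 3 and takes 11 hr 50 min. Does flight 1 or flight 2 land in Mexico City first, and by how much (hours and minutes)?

Flight 1 in UTC: 1:50 PM + 1:00 = 2:50 PM on Jun 3.
+9 hours 6 minutes → arrive 11:56 PM UTC on Jun 3.
Flight 2 in UTC: 8:16 AM − 4:30 = 3:46 AM on Jun 3.
+11 hours and 50 minutes → arrive 3:36 PM UTC on Jun 3.
Flight 2 lands earlier by 8 hours 20 minutes.

the second, by 8 hours 20 minutes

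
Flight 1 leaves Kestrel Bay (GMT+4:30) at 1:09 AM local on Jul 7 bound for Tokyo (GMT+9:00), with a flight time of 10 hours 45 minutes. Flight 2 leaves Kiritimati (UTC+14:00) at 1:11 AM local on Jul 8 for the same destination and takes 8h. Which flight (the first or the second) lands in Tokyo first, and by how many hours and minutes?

the first, by 11 hours 47 minutes

Flight 1 in UTC: 1:09 AM − 4:30 = 8:39 PM on Jul 6.
+10 hours and 45 minutes → arrive 7:24 AM UTC on Jul 7.
Flight 2 in UTC: 1:11 AM − 14:00 = 11:11 AM on Jul 7.
+8 hours → arrive 7:11 PM UTC on Jul 7.
Flight 1 lands earlier by 11 hours 47 minutes.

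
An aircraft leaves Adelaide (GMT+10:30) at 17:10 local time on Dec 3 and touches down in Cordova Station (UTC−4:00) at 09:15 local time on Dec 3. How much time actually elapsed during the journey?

Cordova Station is 14:30 behind Adelaide.
Clock-face elapsed time (ignoring zones) is −7 hours 55 minutes.
Actual elapsed = −7 hours 55 minutes + 14:30 = 6 hours 35 minutes.

6 hours 35 minutes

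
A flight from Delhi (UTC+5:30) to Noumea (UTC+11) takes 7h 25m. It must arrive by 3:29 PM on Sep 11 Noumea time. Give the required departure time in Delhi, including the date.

2:34 AM on September 11

Target arrival in UTC: 3:29 PM − 11:00 = 4:29 AM on Sep 11.
Subtract 7 hours 25 minutes → departure 9:04 PM UTC on Sep 10.
Delhi is UTC+5:30: 9:04 PM + 5:30 = 2:34 AM on Sep 11.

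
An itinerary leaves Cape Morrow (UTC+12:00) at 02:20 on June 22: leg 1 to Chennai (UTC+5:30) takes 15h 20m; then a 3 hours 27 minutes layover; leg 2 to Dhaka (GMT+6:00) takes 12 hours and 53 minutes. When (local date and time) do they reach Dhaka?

04:00 on Jun 23

Convert departure to UTC: 02:20 − 12:00 = 14:20 UTC on Jun 21.
Add 15 hours and 20 minutes leg 1 → 05:40 UTC (Jun 22).
Add 3 hours and 27 minutes layover in Chennai → 09:07 UTC.
Add 12 hours and 53 minutes leg 2 → 22:00 UTC.
Dhaka is UTC+6:00, so local arrival = 22:00 + 6:00 = 04:00 on Jun 23.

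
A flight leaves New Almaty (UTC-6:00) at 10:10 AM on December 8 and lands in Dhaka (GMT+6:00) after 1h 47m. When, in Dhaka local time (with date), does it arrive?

Convert departure to UTC: 10:10 AM + 6:00 = 4:10 PM UTC on Dec 8.
Add 1 hour 47 minutes travel time → 5:57 PM UTC.
Dhaka is UTC+6:00, so local arrival = 5:57 PM + 6:00 = 11:57 PM on Dec 8.

11:57 PM on December 8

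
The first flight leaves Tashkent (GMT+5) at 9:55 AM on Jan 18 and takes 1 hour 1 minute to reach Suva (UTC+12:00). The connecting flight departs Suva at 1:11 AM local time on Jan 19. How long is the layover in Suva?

7 hours 15 minutes

Convert departure to UTC: 9:55 AM − 5:00 = 4:55 AM UTC on Jan 18.
Add 1 hour and 1 minute flight time → 5:56 AM UTC.
Suva is UTC+12:00, so local arrival = 5:56 AM + 12:00 = 5:56 PM on Jan 18.
Layover = 1:11 AM − 5:56 PM (+1 day) = 7 hours 15 minutes.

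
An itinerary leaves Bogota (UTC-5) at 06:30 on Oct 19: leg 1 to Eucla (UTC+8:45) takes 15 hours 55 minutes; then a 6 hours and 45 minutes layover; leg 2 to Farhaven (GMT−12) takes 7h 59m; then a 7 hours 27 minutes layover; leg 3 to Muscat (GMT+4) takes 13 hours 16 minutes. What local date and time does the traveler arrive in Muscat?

Convert departure to UTC: 06:30 + 5:00 = 11:30 UTC on Oct 19.
Add 15 hours and 55 minutes leg 1 → 03:25 UTC (Oct 20).
Add 6 hours and 45 minutes layover in Eucla → 10:10 UTC.
Add 7 hours 59 minutes leg 2 → 18:09 UTC.
Add 7 hours 27 minutes layover in Farhaven → 01:36 UTC (Oct 21).
Add 13 hours 16 minutes leg 3 → 14:52 UTC.
Muscat is UTC+4:00, so local arrival = 14:52 + 4:00 = 18:52 on Oct 21.

18:52 on October 21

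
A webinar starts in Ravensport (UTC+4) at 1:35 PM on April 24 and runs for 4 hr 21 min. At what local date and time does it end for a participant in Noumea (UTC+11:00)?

12:56 AM on April 25

Convert start to UTC: 1:35 PM − 4:00 = 9:35 AM UTC on Apr 24.
Add 4 hours 21 minutes duration → 1:56 PM UTC.
Noumea is UTC+11:00, so local end time = 1:56 PM + 11:00 = 12:56 AM on Apr 25.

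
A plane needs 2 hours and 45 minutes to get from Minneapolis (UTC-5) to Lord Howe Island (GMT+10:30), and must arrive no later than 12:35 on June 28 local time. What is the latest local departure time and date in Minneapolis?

Target arrival in UTC: 12:35 − 10:30 = 02:05 on Jun 28.
Subtract 2 hours and 45 minutes → departure 23:20 UTC on Jun 27.
Minneapolis is UTC−5:00: 23:20 − 5:00 = 18:20 on Jun 27.

18:20 on June 27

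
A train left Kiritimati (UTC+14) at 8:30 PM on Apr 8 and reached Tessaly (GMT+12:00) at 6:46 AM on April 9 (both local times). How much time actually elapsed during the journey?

Departure in UTC: 8:30 PM − 14:00 = 6:30 AM on Apr 8.
Arrival in UTC: 6:46 AM − 12:00 = 6:46 PM on Apr 8.
Elapsed = 6:46 PM − 6:30 AM = 12 hours 16 minutes.

12 hours 16 minutes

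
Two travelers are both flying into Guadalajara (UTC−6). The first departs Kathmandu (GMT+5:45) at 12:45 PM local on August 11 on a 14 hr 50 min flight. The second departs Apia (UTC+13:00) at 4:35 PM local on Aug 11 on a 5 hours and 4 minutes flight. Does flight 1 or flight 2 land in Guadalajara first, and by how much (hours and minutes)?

the second, by 13 hours 11 minutes

Flight 1 in UTC: 12:45 PM − 5:45 = 7:00 AM on Aug 11.
+14 hours and 50 minutes → arrive 9:50 PM UTC on Aug 11.
Flight 2 in UTC: 4:35 PM − 13:00 = 3:35 AM on Aug 11.
+5 hours 4 minutes → arrive 8:39 AM UTC on Aug 11.
Flight 2 lands earlier by 13 hours 11 minutes.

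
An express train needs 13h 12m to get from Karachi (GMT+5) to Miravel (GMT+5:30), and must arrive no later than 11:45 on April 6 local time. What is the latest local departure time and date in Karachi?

22:03 on Apr 5

Target arrival in UTC: 11:45 − 5:30 = 06:15 on Apr 6.
Subtract 13 hours 12 minutes → departure 17:03 UTC on Apr 5.
Karachi is UTC+5:00: 17:03 + 5:00 = 22:03 on Apr 5.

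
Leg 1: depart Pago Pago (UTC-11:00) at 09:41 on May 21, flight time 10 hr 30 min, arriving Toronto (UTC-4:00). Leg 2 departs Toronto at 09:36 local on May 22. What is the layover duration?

6 hours 25 minutes

Convert departure to UTC: 09:41 + 11:00 = 20:41 UTC on May 21.
Add 10 hours and 30 minutes flight time → 07:11 UTC (May 22).
Toronto is UTC−4:00, so local arrival = 07:11 − 4:00 = 03:11 on May 22.
Layover = 09:36 − 03:11 = 6 hours 25 minutes.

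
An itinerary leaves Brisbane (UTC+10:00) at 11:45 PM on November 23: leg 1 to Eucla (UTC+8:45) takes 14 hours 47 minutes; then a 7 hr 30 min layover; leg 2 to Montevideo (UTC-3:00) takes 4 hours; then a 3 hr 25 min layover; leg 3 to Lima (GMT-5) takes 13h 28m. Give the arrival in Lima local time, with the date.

3:55 AM on Nov 25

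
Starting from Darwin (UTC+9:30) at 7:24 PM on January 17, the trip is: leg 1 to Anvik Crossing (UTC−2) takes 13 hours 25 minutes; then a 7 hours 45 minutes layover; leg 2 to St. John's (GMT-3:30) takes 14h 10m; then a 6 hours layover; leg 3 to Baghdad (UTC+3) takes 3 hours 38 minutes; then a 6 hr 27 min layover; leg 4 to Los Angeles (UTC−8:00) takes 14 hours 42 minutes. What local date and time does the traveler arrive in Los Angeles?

8:01 PM on Jan 19

Convert departure to UTC: 7:24 PM − 9:30 = 9:54 AM UTC on Jan 17.
Add 13 hours 25 minutes leg 1 → 11:19 PM UTC.
Add 7 hours and 45 minutes layover in Anvik Crossing → 7:04 AM UTC (Jan 18).
Add 14 hours 10 minutes leg 2 → 9:14 PM UTC.
Add 6 hours layover in St. John's → 3:14 AM UTC (Jan 19).
Add 3 hours 38 minutes leg 3 → 6:52 AM UTC.
Add 6 hours and 27 minutes layover in Baghdad → 1:19 PM UTC.
Add 14 hours and 42 minutes leg 4 → 4:01 AM UTC (Jan 20).
Los Angeles is UTC−8:00, so local arrival = 4:01 AM − 8:00 = 8:01 PM on Jan 19.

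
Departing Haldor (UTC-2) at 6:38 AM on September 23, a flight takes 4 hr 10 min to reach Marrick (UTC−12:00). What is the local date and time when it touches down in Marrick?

12:48 AM on September 23

Convert departure to UTC: 6:38 AM + 2:00 = 8:38 AM UTC on Sep 23.
Add 4 hours 10 minutes travel time → 12:48 PM UTC.
Marrick is UTC−12:00, so local arrival = 12:48 PM − 12:00 = 12:48 AM on Sep 23.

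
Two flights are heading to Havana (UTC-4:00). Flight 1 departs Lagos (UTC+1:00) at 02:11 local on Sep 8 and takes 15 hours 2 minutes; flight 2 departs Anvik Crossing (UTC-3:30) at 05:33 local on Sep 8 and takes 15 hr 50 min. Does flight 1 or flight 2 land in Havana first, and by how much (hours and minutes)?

Flight 1 in UTC: 02:11 − 1:00 = 01:11 on Sep 8.
+15 hours and 2 minutes → arrive 16:13 UTC on Sep 8.
Flight 2 in UTC: 05:33 + 3:30 = 09:03 on Sep 8.
+15 hours 50 minutes → arrive 00:53 UTC on Sep 9.
Flight 1 lands earlier by 8 hours 40 minutes.

the first, by 8 hours 40 minutes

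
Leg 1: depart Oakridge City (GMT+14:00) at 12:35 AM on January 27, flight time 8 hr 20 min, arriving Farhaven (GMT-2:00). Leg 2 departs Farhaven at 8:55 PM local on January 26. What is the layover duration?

Convert departure to UTC: 12:35 AM − 14:00 = 10:35 AM UTC on Jan 26.
Add 8 hours 20 minutes flight time → 6:55 PM UTC.
Farhaven is UTC−2:00, so local arrival = 6:55 PM − 2:00 = 4:55 PM on Jan 26.
Layover = 8:55 PM − 4:55 PM = 4 hours.

4 hours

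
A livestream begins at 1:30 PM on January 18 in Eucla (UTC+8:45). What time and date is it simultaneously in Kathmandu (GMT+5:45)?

10:30 AM on Jan 18

In UTC: 1:30 PM − 8:45 = 4:45 AM on Jan 18.
Kathmandu is UTC+5:45: 4:45 AM + 5:45 = 10:30 AM on Jan 18.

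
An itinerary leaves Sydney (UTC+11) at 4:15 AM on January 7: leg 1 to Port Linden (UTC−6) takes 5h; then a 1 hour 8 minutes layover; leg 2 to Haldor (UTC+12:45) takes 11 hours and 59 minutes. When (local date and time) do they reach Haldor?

12:07 AM on January 8

Convert departure to UTC: 4:15 AM − 11:00 = 5:15 PM UTC on Jan 6.
Add 5 hours leg 1 → 10:15 PM UTC.
Add 1 hour and 8 minutes layover in Port Linden → 11:23 PM UTC.
Add 11 hours and 59 minutes leg 2 → 11:22 AM UTC (Jan 7).
Haldor is UTC+12:45, so local arrival = 11:22 AM + 12:45 = 12:07 AM on Jan 8.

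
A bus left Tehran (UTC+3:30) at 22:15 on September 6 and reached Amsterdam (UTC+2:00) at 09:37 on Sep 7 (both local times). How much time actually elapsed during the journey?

12 hours 52 minutes

Departure in UTC: 22:15 − 3:30 = 18:45 on Sep 6.
Arrival in UTC: 09:37 − 2:00 = 07:37 on Sep 7.
Elapsed = 07:37 − 18:45 (+1 day) = 12 hours 52 minutes.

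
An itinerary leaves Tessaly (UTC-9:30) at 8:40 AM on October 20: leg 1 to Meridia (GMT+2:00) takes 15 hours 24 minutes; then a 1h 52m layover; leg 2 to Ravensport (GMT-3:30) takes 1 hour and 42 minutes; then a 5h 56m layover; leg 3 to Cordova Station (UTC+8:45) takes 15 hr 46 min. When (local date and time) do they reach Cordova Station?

7:35 PM on October 22

Convert departure to UTC: 8:40 AM + 9:30 = 6:10 PM UTC on Oct 20.
Add 15 hours 24 minutes leg 1 → 9:34 AM UTC (Oct 21).
Add 1 hour 52 minutes layover in Meridia → 11:26 AM UTC.
Add 1 hour and 42 minutes leg 2 → 1:08 PM UTC.
Add 5 hours and 56 minutes layover in Ravensport → 7:04 PM UTC.
Add 15 hours and 46 minutes leg 3 → 10:50 AM UTC (Oct 22).
Cordova Station is UTC+8:45, so local arrival = 10:50 AM + 8:45 = 7:35 PM on Oct 22.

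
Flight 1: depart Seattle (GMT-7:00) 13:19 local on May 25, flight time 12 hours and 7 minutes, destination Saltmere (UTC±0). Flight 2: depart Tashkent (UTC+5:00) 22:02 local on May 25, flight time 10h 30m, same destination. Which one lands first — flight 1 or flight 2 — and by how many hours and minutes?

Flight 1 in UTC: 13:19 + 7:00 = 20:19 on May 25.
+12 hours 7 minutes → arrive 08:26 UTC on May 26.
Flight 2 in UTC: 22:02 − 5:00 = 17:02 on May 25.
+10 hours 30 minutes → arrive 03:32 UTC on May 26.
Flight 2 lands earlier by 4 hours 54 minutes.

the second, by 4 hours 54 minutes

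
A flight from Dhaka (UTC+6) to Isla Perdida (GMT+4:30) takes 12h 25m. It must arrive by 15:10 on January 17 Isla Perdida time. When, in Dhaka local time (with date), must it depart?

Target arrival in UTC: 15:10 − 4:30 = 10:40 on Jan 17.
Subtract 12 hours 25 minutes → departure 22:15 UTC on Jan 16.
Dhaka is UTC+6:00: 22:15 + 6:00 = 04:15 on Jan 17.

04:15 on Jan 17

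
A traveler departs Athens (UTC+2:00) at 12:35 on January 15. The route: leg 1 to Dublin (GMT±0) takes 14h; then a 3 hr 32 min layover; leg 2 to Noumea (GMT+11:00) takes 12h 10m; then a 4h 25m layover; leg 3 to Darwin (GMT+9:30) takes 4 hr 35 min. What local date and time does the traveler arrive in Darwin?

10:47 on January 17

Convert departure to UTC: 12:35 − 2:00 = 10:35 UTC on Jan 15.
Add 14 hours leg 1 → 00:35 UTC (Jan 16).
Add 3 hours 32 minutes layover in Dublin → 04:07 UTC.
Add 12 hours and 10 minutes leg 2 → 16:17 UTC.
Add 4 hours 25 minutes layover in Noumea → 20:42 UTC.
Add 4 hours 35 minutes leg 3 → 01:17 UTC (Jan 17).
Darwin is UTC+9:30, so local arrival = 01:17 + 9:30 = 10:47 on Jan 17.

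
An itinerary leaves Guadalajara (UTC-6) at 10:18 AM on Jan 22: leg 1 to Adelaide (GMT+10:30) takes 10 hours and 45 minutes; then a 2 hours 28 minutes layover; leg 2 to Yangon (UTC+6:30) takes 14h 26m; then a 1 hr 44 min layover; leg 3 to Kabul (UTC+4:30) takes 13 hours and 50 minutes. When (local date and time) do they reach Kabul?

4:01 PM on Jan 24

Convert departure to UTC: 10:18 AM + 6:00 = 4:18 PM UTC on Jan 22.
Add 10 hours 45 minutes leg 1 → 3:03 AM UTC (Jan 23).
Add 2 hours 28 minutes layover in Adelaide → 5:31 AM UTC.
Add 14 hours 26 minutes leg 2 → 7:57 PM UTC.
Add 1 hour and 44 minutes layover in Yangon → 9:41 PM UTC.
Add 13 hours and 50 minutes leg 3 → 11:31 AM UTC (Jan 24).
Kabul is UTC+4:30, so local arrival = 11:31 AM + 4:30 = 4:01 PM on Jan 24.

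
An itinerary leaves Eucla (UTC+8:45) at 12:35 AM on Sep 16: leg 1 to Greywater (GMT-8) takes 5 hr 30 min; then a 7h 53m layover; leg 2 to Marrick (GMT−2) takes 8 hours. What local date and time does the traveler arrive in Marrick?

11:13 AM on Sep 16

Convert departure to UTC: 12:35 AM − 8:45 = 3:50 PM UTC on Sep 15.
Add 5 hours and 30 minutes leg 1 → 9:20 PM UTC.
Add 7 hours 53 minutes layover in Greywater → 5:13 AM UTC (Sep 16).
Add 8 hours leg 2 → 1:13 PM UTC.
Marrick is UTC−2:00, so local arrival = 1:13 PM − 2:00 = 11:13 AM on Sep 16.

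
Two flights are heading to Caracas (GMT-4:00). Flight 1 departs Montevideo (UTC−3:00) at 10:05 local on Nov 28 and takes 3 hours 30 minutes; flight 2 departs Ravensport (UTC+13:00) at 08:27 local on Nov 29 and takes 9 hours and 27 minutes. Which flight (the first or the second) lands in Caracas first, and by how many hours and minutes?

Flight 1 in UTC: 10:05 + 3:00 = 13:05 on Nov 28.
+3 hours 30 minutes → arrive 16:35 UTC on Nov 28.
Flight 2 in UTC: 08:27 − 13:00 = 19:27 on Nov 28.
+9 hours 27 minutes → arrive 04:54 UTC on Nov 29.
Flight 1 lands earlier by 12 hours 19 minutes.

the first, by 12 hours 19 minutes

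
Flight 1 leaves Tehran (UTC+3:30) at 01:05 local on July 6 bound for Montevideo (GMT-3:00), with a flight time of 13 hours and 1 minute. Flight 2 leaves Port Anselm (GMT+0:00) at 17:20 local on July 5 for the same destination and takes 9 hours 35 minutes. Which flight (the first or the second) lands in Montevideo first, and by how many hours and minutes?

Flight 1 in UTC: 01:05 − 3:30 = 21:35 on Jul 5.
+13 hours and 1 minute → arrive 10:36 UTC on Jul 6.
Flight 2 departs at 17:20 UTC (Jul 5).
+9 hours and 35 minutes → arrive 02:55 UTC on Jul 6.
Flight 2 lands earlier by 7 hours 41 minutes.

the second, by 7 hours 41 minutes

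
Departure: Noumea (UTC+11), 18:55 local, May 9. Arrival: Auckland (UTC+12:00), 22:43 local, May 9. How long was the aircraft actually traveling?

2 hours 48 minutes

Departure in UTC: 18:55 − 11:00 = 07:55 on May 9.
Arrival in UTC: 22:43 − 12:00 = 10:43 on May 9.
Elapsed = 10:43 − 07:55 = 2 hours 48 minutes.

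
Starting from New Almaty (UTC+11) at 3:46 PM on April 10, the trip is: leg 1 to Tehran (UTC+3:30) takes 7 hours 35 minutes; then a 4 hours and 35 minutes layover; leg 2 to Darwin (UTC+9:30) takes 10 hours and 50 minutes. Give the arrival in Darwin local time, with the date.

Convert departure to UTC: 3:46 PM − 11:00 = 4:46 AM UTC on Apr 10.
Add 7 hours 35 minutes leg 1 → 12:21 PM UTC.
Add 4 hours and 35 minutes layover in Tehran → 4:56 PM UTC.
Add 10 hours and 50 minutes leg 2 → 3:46 AM UTC (Apr 11).
Darwin is UTC+9:30, so local arrival = 3:46 AM + 9:30 = 1:16 PM on Apr 11.

1:16 PM on Apr 11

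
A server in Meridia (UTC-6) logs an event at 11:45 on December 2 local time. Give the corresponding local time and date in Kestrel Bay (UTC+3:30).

21:15 on Dec 2

Kestrel Bay is 9:30 ahead of Meridia.
Shift by the zone difference: 11:45 + 9:30 = 21:15 on Dec 2 in Kestrel Bay.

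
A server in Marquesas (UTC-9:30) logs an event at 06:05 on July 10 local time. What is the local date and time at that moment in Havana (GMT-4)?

Havana is 5:30 ahead of Marquesas.
Shift by the zone difference: 06:05 + 5:30 = 11:35 on Jul 10 in Havana.

11:35 on July 10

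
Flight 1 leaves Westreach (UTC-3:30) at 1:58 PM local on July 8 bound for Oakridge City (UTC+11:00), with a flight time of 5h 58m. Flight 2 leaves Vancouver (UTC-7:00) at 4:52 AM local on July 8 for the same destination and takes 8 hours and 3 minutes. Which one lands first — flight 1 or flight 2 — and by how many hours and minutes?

the second, by 3 hours 31 minutes

Flight 1 in UTC: 1:58 PM + 3:30 = 5:28 PM on Jul 8.
+5 hours and 58 minutes → arrive 11:26 PM UTC on Jul 8.
Flight 2 in UTC: 4:52 AM + 7:00 = 11:52 AM on Jul 8.
+8 hours and 3 minutes → arrive 7:55 PM UTC on Jul 8.
Flight 2 lands earlier by 3 hours 31 minutes.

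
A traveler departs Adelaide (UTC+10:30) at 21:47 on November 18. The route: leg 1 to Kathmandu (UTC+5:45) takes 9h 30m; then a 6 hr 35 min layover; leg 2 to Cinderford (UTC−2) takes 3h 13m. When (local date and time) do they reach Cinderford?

04:35 on November 19

Convert departure to UTC: 21:47 − 10:30 = 11:17 UTC on Nov 18.
Add 9 hours 30 minutes leg 1 → 20:47 UTC.
Add 6 hours 35 minutes layover in Kathmandu → 03:22 UTC (Nov 19).
Add 3 hours and 13 minutes leg 2 → 06:35 UTC.
Cinderford is UTC−2:00, so local arrival = 06:35 − 2:00 = 04:35 on Nov 19.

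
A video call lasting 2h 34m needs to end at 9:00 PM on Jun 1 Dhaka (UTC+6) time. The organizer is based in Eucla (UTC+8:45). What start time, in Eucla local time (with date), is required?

9:11 PM on June 1

Target end time in UTC: 9:00 PM − 6:00 = 3:00 PM on Jun 1.
Subtract 2 hours 34 minutes → start 12:26 PM UTC on Jun 1.
Eucla is UTC+8:45: 12:26 PM + 8:45 = 9:11 PM on Jun 1.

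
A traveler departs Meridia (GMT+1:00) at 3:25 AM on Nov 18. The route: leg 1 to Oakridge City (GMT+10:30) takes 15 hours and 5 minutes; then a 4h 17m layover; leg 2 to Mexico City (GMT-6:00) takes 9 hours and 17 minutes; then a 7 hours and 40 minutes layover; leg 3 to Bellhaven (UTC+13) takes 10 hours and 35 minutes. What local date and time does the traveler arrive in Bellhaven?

Convert departure to UTC: 3:25 AM − 1:00 = 2:25 AM UTC on Nov 18.
Add 15 hours 5 minutes leg 1 → 5:30 PM UTC.
Add 4 hours and 17 minutes layover in Oakridge City → 9:47 PM UTC.
Add 9 hours and 17 minutes leg 2 → 7:04 AM UTC (Nov 19).
Add 7 hours and 40 minutes layover in Mexico City → 2:44 PM UTC.
Add 10 hours and 35 minutes leg 3 → 1:19 AM UTC (Nov 20).
Bellhaven is UTC+13:00, so local arrival = 1:19 AM + 13:00 = 2:19 PM on Nov 20.

2:19 PM on November 20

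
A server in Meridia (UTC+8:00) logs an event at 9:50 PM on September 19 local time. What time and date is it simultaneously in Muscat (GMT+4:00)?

5:50 PM on Sep 19

Muscat is 4:00 behind Meridia.
Shift by the zone difference: 9:50 PM − 4:00 = 5:50 PM on Sep 19 in Muscat.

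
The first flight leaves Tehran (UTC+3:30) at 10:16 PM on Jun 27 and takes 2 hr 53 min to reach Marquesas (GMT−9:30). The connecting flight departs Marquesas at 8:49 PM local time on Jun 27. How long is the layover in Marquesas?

Convert departure to UTC: 10:16 PM − 3:30 = 6:46 PM UTC on Jun 27.
Add 2 hours and 53 minutes flight time → 9:39 PM UTC.
Marquesas is UTC−9:30, so local arrival = 9:39 PM − 9:30 = 12:09 PM on Jun 27.
Layover = 8:49 PM − 12:09 PM = 8 hours 40 minutes.

8 hours 40 minutes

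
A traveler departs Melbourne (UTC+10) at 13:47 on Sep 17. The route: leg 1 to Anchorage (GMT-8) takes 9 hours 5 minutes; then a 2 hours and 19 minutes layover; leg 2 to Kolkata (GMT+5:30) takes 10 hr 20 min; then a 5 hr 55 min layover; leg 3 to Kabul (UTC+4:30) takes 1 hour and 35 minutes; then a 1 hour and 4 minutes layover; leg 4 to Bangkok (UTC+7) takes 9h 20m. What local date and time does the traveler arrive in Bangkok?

Convert departure to UTC: 13:47 − 10:00 = 03:47 UTC on Sep 17.
Add 9 hours 5 minutes leg 1 → 12:52 UTC.
Add 2 hours 19 minutes layover in Anchorage → 15:11 UTC.
Add 10 hours and 20 minutes leg 2 → 01:31 UTC (Sep 18).
Add 5 hours 55 minutes layover in Kolkata → 07:26 UTC.
Add 1 hour and 35 minutes leg 3 → 09:01 UTC.
Add 1 hour and 4 minutes layover in Kabul → 10:05 UTC.
Add 9 hours and 20 minutes leg 4 → 19:25 UTC.
Bangkok is UTC+7:00, so local arrival = 19:25 + 7:00 = 02:25 on Sep 19.

02:25 on September 19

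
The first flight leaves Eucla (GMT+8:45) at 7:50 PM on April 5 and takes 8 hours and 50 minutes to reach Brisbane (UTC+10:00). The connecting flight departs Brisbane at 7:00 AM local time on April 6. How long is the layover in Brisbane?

1 hour 5 minutes

Convert departure to UTC: 7:50 PM − 8:45 = 11:05 AM UTC on Apr 5.
Add 8 hours 50 minutes flight time → 7:55 PM UTC.
Brisbane is UTC+10:00, so local arrival = 7:55 PM + 10:00 = 5:55 AM on Apr 6.
Layover = 7:00 AM − 5:55 AM = 1 hour 5 minutes.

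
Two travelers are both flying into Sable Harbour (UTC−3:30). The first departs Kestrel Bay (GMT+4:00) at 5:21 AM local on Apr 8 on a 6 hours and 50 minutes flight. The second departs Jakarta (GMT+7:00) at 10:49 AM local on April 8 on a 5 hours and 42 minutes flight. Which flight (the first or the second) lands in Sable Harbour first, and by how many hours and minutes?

the first, by 1 hour 20 minutes

Flight 1 in UTC: 5:21 AM − 4:00 = 1:21 AM on Apr 8.
+6 hours and 50 minutes → arrive 8:11 AM UTC on Apr 8.
Flight 2 in UTC: 10:49 AM − 7:00 = 3:49 AM on Apr 8.
+5 hours 42 minutes → arrive 9:31 AM UTC on Apr 8.
Flight 1 lands earlier by 1 hour 20 minutes.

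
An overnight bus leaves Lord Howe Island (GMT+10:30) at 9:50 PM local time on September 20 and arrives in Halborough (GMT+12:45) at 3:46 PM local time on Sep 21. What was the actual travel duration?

Departure in UTC: 9:50 PM − 10:30 = 11:20 AM on Sep 20.
Arrival in UTC: 3:46 PM − 12:45 = 3:01 AM on Sep 21.
Elapsed = 3:01 AM − 11:20 AM (+1 day) = 15 hours 41 minutes.

15 hours 41 minutes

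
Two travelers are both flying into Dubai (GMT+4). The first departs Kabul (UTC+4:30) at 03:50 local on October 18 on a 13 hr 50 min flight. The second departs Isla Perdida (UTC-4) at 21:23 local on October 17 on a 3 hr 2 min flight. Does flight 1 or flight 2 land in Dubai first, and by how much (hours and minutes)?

the second, by 8 hours 45 minutes

Flight 1 in UTC: 03:50 − 4:30 = 23:20 on Oct 17.
+13 hours and 50 minutes → arrive 13:10 UTC on Oct 18.
Flight 2 in UTC: 21:23 + 4:00 = 01:23 on Oct 18.
+3 hours and 2 minutes → arrive 04:25 UTC on Oct 18.
Flight 2 lands earlier by 8 hours 45 minutes.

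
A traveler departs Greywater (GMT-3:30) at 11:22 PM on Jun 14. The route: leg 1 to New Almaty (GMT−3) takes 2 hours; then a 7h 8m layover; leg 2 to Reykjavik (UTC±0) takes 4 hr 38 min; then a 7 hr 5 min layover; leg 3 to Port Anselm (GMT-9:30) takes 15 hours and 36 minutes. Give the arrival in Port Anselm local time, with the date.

Convert departure to UTC: 11:22 PM + 3:30 = 2:52 AM UTC on Jun 15.
Add 2 hours leg 1 → 4:52 AM UTC.
Add 7 hours 8 minutes layover in New Almaty → 12:00 PM UTC.
Add 4 hours 38 minutes leg 2 → 4:38 PM UTC.
Add 7 hours 5 minutes layover in Reykjavik → 11:43 PM UTC.
Add 15 hours 36 minutes leg 3 → 3:19 PM UTC (Jun 16).
Port Anselm is UTC−9:30, so local arrival = 3:19 PM − 9:30 = 5:49 AM on Jun 16.

5:49 AM on June 16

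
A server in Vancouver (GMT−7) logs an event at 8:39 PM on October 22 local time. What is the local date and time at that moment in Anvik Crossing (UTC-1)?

Anvik Crossing is 6:00 ahead of Vancouver.
Shift by the zone difference: 8:39 PM + 6:00 = 2:39 AM on Oct 23 in Anvik Crossing.

2:39 AM on Oct 23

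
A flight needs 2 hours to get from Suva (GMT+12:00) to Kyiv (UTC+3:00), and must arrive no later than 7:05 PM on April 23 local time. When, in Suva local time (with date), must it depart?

Target arrival in UTC: 7:05 PM − 3:00 = 4:05 PM on Apr 23.
Subtract 2 hours → departure 2:05 PM UTC on Apr 23.
Suva is UTC+12:00: 2:05 PM + 12:00 = 2:05 AM on Apr 24.

2:05 AM on April 24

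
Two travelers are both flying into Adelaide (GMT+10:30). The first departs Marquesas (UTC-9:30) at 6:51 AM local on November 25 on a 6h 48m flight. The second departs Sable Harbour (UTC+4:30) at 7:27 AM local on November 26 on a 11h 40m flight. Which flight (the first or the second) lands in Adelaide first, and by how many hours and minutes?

the first, by 15 hours 28 minutes

Flight 1 in UTC: 6:51 AM + 9:30 = 4:21 PM on Nov 25.
+6 hours 48 minutes → arrive 11:09 PM UTC on Nov 25.
Flight 2 in UTC: 7:27 AM − 4:30 = 2:57 AM on Nov 26.
+11 hours and 40 minutes → arrive 2:37 PM UTC on Nov 26.
Flight 1 lands earlier by 15 hours 28 minutes.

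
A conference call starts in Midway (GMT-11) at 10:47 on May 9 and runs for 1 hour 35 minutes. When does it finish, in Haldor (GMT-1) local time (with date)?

Convert start to UTC: 10:47 + 11:00 = 21:47 UTC on May 9.
Add 1 hour 35 minutes duration → 23:22 UTC.
Haldor is UTC−1:00, so local end time = 23:22 − 1:00 = 22:22 on May 9.

22:22 on May 9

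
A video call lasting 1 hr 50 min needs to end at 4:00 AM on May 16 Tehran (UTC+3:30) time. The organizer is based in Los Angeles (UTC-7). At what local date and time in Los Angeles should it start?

Target end time in UTC: 4:00 AM − 3:30 = 12:30 AM on May 16.
Subtract 1 hour 50 minutes → start 10:40 PM UTC on May 15.
Los Angeles is UTC−7:00: 10:40 PM − 7:00 = 3:40 PM on May 15.

3:40 PM on May 15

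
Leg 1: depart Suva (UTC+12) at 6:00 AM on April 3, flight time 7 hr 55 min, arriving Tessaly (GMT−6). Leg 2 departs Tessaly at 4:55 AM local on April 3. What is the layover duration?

Convert departure to UTC: 6:00 AM − 12:00 = 6:00 PM UTC on Apr 2.
Add 7 hours 55 minutes flight time → 1:55 AM UTC (Apr 3).
Tessaly is UTC−6:00, so local arrival = 1:55 AM − 6:00 = 7:55 PM on Apr 2.
Layover = 4:55 AM − 7:55 PM (+1 day) = 9 hours.

9 hours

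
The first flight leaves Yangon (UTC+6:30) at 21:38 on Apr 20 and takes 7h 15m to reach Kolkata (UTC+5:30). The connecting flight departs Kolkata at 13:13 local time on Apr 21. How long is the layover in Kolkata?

9 hours 20 minutes

Convert departure to UTC: 21:38 − 6:30 = 15:08 UTC on Apr 20.
Add 7 hours 15 minutes flight time → 22:23 UTC.
Kolkata is UTC+5:30, so local arrival = 22:23 + 5:30 = 03:53 on Apr 21.
Layover = 13:13 − 03:53 = 9 hours 20 minutes.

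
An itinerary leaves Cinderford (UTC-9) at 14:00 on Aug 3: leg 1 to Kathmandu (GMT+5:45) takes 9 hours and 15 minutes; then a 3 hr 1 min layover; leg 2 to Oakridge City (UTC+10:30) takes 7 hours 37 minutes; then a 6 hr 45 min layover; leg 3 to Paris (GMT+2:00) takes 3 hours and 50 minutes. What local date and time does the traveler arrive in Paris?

07:28 on August 5

Convert departure to UTC: 14:00 + 9:00 = 23:00 UTC on Aug 3.
Add 9 hours and 15 minutes leg 1 → 08:15 UTC (Aug 4).
Add 3 hours and 1 minute layover in Kathmandu → 11:16 UTC.
Add 7 hours 37 minutes leg 2 → 18:53 UTC.
Add 6 hours 45 minutes layover in Oakridge City → 01:38 UTC (Aug 5).
Add 3 hours and 50 minutes leg 3 → 05:28 UTC.
Paris is UTC+2:00, so local arrival = 05:28 + 2:00 = 07:28 on Aug 5.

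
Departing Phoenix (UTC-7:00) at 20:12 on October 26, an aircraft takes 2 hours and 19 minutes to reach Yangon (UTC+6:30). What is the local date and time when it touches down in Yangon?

Yangon is 13:30 ahead of Phoenix.
After 2 hours 19 minutes it is 22:31 in Phoenix.
Shift by the zone difference: 22:31 + 13:30 = 12:01 on Oct 27 in Yangon.

12:01 on October 27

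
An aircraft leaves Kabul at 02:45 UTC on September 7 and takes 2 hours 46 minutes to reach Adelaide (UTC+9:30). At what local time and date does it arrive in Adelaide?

15:01 on September 7

Departure is given in UTC: 02:45 on Sep 7.
Add 2 hours 46 minutes → 05:31 UTC.
Adelaide is UTC+9:30: 05:31 + 9:30 = 15:01 on Sep 7.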